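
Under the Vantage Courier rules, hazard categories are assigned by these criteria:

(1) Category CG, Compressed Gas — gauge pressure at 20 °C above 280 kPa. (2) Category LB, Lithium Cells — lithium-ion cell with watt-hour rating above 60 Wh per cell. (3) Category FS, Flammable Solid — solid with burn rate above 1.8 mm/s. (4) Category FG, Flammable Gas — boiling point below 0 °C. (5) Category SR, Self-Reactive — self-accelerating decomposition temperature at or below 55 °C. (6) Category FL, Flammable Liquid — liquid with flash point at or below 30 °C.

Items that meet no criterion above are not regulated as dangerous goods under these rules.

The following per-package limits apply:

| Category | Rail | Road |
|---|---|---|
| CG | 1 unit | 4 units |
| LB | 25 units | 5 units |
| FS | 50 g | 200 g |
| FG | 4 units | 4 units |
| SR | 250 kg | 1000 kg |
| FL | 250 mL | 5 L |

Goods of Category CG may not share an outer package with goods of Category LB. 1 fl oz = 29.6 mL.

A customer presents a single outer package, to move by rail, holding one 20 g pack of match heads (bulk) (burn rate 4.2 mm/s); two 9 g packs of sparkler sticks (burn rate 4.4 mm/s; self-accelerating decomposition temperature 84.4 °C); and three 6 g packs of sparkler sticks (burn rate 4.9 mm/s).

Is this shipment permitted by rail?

No

The match heads (bulk) have burn rate 4.2 mm/s, which is > 1.8 mm/s, so they are Category FS (Flammable Solid).
With burn rate 4.4 mm/s (> 1.8 mm/s), the sparkler sticks fall in Category FS.
The sparkler sticks have burn rate 4.9 mm/s, which is > 1.8 mm/s, so they are Category FS (Flammable Solid).
Category FS net quantity: 20 g + (two 9 g packs = 18 g) + (three 6 g packs = 18 g) = 56 g.
56 g > 50 g (rail limit, Category FS) — over the limit.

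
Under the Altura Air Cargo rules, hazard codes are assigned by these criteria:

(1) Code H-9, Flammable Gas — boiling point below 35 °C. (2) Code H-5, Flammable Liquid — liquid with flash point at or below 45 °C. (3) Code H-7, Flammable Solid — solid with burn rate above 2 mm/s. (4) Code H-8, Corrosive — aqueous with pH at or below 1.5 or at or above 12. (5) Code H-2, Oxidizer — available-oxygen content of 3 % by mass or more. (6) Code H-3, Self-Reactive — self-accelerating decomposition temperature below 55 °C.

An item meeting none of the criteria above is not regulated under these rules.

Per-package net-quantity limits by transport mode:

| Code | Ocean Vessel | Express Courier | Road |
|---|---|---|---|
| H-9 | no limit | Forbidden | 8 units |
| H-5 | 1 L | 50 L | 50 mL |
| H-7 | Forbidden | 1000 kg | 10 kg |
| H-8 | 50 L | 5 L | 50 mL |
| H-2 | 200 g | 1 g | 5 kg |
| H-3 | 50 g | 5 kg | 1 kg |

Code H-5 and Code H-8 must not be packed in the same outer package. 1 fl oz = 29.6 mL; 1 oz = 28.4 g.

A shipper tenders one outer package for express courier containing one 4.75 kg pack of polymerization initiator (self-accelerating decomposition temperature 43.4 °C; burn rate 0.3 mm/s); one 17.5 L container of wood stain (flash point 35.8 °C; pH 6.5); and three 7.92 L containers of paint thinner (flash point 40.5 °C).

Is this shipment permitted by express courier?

Self-accelerating decomposition temperature 43.4 °C meets the Code H-3 criterion (Self-Reactive), so the polymerization initiator is Code H-3.
Flash point 35.8 °C meets the Code H-5 criterion (Flammable Liquid), so the wood stain is Code H-5.
The paint thinner has flash point 40.5 °C, which is ≤ 45 °C, so it is Code H-5 (Flammable Liquid).
Code H-5 net quantity: 17.5 L + (three 7.92 L containers = 23.76 L) = 41.26 L.
41.26 L is within the express courier limit of 50 L for Code H-5.
Code H-3 quantity: 4.75 kg.
4.75 kg is within the express courier limit of 5 kg for Code H-3.
The segregation rule (Code H-5 with Code H-8) does not apply to Code H-5 with Code H-3.
Every hazard code is within its express courier limit and no segregation rule is violated.

Yes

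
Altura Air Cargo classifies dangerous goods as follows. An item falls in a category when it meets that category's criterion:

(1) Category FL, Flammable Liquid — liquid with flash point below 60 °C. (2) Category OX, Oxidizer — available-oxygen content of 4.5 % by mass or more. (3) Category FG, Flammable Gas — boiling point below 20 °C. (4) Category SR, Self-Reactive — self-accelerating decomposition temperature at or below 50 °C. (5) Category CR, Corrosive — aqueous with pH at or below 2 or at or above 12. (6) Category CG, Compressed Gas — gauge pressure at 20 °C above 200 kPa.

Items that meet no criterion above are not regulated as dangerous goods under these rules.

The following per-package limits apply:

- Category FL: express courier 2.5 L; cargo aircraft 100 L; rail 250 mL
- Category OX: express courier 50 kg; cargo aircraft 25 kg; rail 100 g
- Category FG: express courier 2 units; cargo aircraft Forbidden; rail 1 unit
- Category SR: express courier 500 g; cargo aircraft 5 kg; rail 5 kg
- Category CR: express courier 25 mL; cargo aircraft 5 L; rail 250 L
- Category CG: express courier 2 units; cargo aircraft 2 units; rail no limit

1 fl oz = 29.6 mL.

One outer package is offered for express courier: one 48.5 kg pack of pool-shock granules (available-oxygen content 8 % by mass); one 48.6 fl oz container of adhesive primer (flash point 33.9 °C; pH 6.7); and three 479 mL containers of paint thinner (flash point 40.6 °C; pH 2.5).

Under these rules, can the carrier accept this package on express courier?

Pool-shock granules: available-oxygen content 8 % by mass ≥ 4.5 % by mass → Category OX (Oxidizer).
With flash point 33.9 °C (< 60 °C), the adhesive primer falls in Category FL.
Paint thinner: flash point 40.6 °C < 60 °C → Category FL (Flammable Liquid).
Total Category FL: (one 48.6 fl oz container = 1438.56 mL) + (three 479 mL containers = 1.437 L) = 2875.56 mL.
2875.56 mL > 2.5 L (express courier limit, Category FL) — over the limit.
Category OX quantity: 48.5 kg.
That is within the Category OX express courier limit of 50 kg.

No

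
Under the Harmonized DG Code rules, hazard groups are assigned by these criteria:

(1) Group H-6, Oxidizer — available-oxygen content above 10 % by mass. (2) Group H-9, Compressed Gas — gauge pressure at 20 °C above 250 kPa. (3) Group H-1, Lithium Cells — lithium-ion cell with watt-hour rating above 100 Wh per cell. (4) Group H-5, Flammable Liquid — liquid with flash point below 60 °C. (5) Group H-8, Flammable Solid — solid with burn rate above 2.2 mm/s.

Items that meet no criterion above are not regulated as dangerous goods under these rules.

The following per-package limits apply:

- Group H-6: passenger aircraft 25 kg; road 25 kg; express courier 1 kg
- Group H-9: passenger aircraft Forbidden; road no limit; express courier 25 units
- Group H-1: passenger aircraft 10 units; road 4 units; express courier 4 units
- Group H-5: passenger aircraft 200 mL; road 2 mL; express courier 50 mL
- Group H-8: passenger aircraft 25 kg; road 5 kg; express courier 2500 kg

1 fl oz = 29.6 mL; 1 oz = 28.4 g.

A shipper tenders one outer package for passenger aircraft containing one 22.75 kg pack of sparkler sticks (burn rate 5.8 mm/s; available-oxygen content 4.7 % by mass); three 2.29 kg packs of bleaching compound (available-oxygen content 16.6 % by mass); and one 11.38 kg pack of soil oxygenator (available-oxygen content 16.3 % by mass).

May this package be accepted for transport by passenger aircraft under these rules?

Yes

Burn rate 5.8 mm/s meets the Group H-8 criterion (Flammable Solid), so the sparkler sticks are Group H-8.
Available-oxygen content 16.6 % by mass meets the Group H-6 criterion (Oxidizer), so the bleaching compound is Group H-6.
With available-oxygen content 16.3 % by mass (> 10 % by mass), the soil oxygenator falls in Group H-6.
Total Group H-6: (three 2.29 kg packs = 6.87 kg) + 11.38 kg = 18.25 kg.
18.25 kg ≤ 25 kg (passenger aircraft limit, Group H-6) — within limit.
Group H-8 quantity: 22.75 kg.
22.75 kg ≤ 25 kg (passenger aircraft limit, Group H-8) — within limit.
Every hazard group is within its passenger aircraft limit and no segregation rule is violated.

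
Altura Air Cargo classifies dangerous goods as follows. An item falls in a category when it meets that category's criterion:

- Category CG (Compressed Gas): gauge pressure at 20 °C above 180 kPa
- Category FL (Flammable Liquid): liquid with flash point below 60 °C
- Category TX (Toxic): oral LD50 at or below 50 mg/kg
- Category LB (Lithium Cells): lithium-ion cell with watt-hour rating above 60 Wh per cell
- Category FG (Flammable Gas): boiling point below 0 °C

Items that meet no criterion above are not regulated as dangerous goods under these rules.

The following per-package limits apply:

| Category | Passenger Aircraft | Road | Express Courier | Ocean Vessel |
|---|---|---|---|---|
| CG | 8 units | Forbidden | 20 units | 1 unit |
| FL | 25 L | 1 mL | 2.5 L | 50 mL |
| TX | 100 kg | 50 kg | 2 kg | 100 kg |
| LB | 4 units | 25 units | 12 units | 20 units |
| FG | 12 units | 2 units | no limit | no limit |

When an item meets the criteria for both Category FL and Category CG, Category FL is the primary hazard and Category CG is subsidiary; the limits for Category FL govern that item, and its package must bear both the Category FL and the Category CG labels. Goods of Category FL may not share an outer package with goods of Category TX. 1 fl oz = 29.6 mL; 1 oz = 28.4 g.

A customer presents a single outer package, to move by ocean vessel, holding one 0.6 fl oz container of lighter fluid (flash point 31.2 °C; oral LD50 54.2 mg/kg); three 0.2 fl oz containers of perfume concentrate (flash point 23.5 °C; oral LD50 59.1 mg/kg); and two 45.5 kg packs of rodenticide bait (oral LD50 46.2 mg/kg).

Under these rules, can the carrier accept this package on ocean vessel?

No

Flash point 31.2 °C meets the Category FL criterion (Flammable Liquid), so the lighter fluid is Category FL.
The perfume concentrate has flash point 23.5 °C, which is < 60 °C, so it is Category FL (Flammable Liquid).
Rodenticide bait: oral LD50 46.2 mg/kg ≤ 50 mg/kg → Category TX (Toxic).
Category FL net quantity: (one 0.6 fl oz container = 17.76 mL) + (three 0.2 fl oz containers = 17.76 mL) = 35.52 mL.
35.52 mL ≤ 50 mL (ocean vessel limit, Category FL) — within limit.
Category TX quantity: two 45.5 kg packs = 91 kg.
That is within the Category TX ocean vessel limit of 100 kg.
Category FL and Category TX may not share an outer package.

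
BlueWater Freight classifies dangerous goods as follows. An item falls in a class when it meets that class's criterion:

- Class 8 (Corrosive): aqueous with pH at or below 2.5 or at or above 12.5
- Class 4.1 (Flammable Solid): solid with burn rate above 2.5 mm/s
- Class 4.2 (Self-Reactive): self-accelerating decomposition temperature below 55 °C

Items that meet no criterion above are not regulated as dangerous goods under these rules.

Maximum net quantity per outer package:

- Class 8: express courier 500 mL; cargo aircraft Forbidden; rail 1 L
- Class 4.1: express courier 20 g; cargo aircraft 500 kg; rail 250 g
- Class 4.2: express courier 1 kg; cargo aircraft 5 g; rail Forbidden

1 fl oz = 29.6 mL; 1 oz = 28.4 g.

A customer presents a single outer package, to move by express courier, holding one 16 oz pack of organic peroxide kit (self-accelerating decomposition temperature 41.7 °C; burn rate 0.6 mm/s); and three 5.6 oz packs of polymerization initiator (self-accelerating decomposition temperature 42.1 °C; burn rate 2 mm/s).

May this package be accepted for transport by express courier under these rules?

Yes

With self-accelerating decomposition temperature 41.7 °C (< 55 °C), the organic peroxide kit falls in Class 4.2.
With self-accelerating decomposition temperature 42.1 °C (< 55 °C), the polymerization initiator falls in Class 4.2.
Class 4.2 net quantity: (one 16 oz pack = 454.4 g) + (three 5.6 oz packs = 477.12 g) = 931.52 g.
931.52 g is within the express courier limit of 1 kg for Class 4.2.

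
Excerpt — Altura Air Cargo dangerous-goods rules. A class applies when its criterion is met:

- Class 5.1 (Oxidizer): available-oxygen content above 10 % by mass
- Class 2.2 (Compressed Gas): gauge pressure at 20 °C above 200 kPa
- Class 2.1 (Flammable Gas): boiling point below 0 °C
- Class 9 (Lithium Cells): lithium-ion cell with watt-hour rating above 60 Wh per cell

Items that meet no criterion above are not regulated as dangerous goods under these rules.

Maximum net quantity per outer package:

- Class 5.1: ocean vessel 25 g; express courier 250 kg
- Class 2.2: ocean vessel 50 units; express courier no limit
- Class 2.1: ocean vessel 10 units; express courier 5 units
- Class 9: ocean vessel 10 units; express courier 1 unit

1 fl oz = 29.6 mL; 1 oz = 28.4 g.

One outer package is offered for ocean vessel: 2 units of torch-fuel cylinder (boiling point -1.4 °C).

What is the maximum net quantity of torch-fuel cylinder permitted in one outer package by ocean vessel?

10 units

The torch-fuel cylinder has boiling point -1.4 °C, which is < 0 °C, so it is Class 2.1 (Flammable Gas).
The ocean vessel limit for Class 2.1 is 10 units.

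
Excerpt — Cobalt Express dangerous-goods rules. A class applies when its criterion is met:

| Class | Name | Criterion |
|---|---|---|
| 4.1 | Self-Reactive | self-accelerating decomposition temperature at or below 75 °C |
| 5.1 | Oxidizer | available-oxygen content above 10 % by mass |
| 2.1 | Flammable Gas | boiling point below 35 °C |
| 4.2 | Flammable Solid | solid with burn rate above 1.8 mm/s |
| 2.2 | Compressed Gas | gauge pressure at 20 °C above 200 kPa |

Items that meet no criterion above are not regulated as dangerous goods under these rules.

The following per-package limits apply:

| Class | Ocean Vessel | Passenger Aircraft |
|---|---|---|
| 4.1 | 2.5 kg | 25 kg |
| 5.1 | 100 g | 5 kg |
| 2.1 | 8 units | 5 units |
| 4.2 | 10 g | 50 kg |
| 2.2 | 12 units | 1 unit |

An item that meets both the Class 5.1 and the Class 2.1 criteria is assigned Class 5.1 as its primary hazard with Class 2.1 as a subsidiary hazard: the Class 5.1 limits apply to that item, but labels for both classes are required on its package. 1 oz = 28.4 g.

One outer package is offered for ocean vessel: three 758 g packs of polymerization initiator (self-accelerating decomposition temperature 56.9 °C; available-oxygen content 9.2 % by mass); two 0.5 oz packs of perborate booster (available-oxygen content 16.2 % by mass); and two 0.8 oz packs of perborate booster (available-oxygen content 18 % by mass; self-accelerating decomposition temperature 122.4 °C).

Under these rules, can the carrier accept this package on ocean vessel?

Polymerization initiator: self-accelerating decomposition temperature 56.9 °C ≤ 75 °C → Class 4.1 (Self-Reactive).
Perborate booster: available-oxygen content 16.2 % by mass > 10 % by mass → Class 5.1 (Oxidizer).
Perborate booster: available-oxygen content 18 % by mass > 10 % by mass → Class 5.1 (Oxidizer).
Class 4.1 quantity: three 758 g packs = 2.274 kg.
That is within the Class 4.1 ocean vessel limit of 2.5 kg.
Class 5.1 net quantity: (two 0.5 oz packs = 28.4 g) + (two 0.8 oz packs = 45.44 g) = 73.84 g.
73.84 g is within the ocean vessel limit of 100 g for Class 5.1.
Every hazard class is within its ocean vessel limit and no segregation rule is violated.

Yes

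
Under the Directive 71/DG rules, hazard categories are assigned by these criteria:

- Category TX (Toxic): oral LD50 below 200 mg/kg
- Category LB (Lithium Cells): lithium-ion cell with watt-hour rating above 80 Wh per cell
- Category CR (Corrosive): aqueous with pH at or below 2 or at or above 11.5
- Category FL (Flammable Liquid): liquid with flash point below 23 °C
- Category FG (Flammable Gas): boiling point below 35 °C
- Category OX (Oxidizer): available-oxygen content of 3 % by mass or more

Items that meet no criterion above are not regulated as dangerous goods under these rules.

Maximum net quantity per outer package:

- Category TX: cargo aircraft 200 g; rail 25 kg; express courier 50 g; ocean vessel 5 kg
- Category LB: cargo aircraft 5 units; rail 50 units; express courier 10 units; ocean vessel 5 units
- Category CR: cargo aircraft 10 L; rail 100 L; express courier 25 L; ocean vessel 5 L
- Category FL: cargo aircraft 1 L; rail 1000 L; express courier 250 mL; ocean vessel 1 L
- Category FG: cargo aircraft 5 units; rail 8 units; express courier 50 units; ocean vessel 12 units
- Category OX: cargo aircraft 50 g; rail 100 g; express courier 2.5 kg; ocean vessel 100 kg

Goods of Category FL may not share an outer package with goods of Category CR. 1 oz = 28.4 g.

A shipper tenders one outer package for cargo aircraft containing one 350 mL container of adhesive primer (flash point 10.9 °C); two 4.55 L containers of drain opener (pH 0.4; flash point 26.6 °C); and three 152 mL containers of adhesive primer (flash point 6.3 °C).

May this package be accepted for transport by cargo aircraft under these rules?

The adhesive primer has flash point 10.9 °C, which is < 23 °C, so it is Category FL (Flammable Liquid).
pH 0.4 meets the Category CR criterion (Corrosive), so the drain opener is Category CR.
With flash point 6.3 °C (< 23 °C), the adhesive primer falls in Category FL.
Category FL net quantity: 350 mL + (three 152 mL containers = 456 mL) = 806 mL.
806 mL ≤ 1 L (cargo aircraft limit, Category FL) — within limit.
Category CR quantity: two 4.55 L containers = 9.1 L.
9.1 L ≤ 10 L (cargo aircraft limit, Category CR) — within limit.
Category FL and Category CR may not share an outer package.

No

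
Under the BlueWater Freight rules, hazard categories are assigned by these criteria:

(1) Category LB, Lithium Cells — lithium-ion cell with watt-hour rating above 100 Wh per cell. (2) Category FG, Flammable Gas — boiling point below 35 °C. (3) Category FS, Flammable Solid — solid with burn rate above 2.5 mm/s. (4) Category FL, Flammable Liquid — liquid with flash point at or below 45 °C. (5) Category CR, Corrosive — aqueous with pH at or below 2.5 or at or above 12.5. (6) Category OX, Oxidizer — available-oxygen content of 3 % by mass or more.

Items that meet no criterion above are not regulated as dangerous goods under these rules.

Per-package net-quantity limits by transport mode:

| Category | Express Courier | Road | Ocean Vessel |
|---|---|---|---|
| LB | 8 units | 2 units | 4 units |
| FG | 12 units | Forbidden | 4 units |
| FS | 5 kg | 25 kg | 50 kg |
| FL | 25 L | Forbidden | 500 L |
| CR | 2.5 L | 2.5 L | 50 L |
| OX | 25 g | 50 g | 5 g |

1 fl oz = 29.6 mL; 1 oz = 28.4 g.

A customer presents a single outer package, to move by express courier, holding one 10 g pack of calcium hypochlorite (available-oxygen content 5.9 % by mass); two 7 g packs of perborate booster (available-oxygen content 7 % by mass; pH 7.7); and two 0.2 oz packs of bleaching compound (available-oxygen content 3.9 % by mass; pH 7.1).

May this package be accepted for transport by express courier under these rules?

No

The calcium hypochlorite has available-oxygen content 5.9 % by mass, which is ≥ 3 % by mass, so it is Category OX (Oxidizer).
The perborate booster has available-oxygen content 7 % by mass, which is ≥ 3 % by mass, so it is Category OX (Oxidizer).
Bleaching compound: available-oxygen content 3.9 % by mass ≥ 3 % by mass → Category OX (Oxidizer).
Total Category OX: 10 g + (two 7 g packs = 14 g) + (two 0.2 oz packs = 11.36 g) = 35.36 g.
That exceeds the Category OX express courier limit of 25 g.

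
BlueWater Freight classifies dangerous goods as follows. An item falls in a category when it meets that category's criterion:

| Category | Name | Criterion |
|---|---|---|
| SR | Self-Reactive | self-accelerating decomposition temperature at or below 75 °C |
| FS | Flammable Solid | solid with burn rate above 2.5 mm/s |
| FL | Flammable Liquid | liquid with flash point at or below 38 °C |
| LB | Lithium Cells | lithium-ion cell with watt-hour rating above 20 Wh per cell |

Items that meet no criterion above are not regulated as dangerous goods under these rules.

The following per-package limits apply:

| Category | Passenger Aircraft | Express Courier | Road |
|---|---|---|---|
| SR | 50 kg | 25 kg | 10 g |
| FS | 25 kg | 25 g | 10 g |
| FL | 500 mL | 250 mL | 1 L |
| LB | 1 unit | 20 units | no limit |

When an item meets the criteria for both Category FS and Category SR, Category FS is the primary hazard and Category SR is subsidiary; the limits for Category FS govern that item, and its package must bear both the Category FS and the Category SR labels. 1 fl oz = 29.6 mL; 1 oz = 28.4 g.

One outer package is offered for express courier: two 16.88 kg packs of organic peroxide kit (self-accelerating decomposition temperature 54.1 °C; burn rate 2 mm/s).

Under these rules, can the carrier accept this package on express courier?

No

Self-accelerating decomposition temperature 54.1 °C meets the Category SR criterion (Self-Reactive), so the organic peroxide kit is Category SR.
Category SR quantity: two 16.88 kg packs = 33.76 kg.
33.76 kg > 25 kg (express courier limit, Category SR) — over the limit.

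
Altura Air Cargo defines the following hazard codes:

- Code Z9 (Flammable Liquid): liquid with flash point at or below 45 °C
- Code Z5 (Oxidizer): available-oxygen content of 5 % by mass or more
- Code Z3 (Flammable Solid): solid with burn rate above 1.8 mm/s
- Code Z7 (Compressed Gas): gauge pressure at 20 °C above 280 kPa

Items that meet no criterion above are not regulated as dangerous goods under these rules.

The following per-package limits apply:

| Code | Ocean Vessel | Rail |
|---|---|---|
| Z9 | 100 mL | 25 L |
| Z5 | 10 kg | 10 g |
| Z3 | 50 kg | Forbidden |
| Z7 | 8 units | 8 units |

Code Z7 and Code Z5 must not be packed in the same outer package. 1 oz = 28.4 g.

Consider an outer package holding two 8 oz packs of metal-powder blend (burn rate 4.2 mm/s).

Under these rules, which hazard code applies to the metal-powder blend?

The metal-powder blend has burn rate 4.2 mm/s, which is > 1.8 mm/s, so it is Code Z3 (Flammable Solid).

Code Z3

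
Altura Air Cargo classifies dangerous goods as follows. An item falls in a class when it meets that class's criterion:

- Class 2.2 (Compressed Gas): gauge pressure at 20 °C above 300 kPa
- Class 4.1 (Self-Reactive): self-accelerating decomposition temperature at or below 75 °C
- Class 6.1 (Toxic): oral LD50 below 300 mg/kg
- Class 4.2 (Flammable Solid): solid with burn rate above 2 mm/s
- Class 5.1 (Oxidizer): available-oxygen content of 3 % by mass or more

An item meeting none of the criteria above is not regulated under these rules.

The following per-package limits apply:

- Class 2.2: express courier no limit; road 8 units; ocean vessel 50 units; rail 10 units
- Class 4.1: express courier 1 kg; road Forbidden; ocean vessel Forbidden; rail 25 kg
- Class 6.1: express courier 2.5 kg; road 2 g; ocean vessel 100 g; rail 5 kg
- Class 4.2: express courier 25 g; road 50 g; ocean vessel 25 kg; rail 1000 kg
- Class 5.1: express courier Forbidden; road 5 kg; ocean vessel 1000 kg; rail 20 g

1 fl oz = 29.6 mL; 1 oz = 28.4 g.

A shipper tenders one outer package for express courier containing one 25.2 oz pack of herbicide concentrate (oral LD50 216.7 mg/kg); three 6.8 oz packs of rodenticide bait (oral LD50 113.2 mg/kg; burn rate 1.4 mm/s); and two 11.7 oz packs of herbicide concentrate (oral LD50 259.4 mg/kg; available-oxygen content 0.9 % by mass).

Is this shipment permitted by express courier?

Yes

Oral LD50 216.7 mg/kg meets the Class 6.1 criterion (Toxic), so the herbicide concentrate is Class 6.1.
Oral LD50 113.2 mg/kg meets the Class 6.1 criterion (Toxic), so the rodenticide bait is Class 6.1.
Herbicide concentrate: oral LD50 259.4 mg/kg < 300 mg/kg → Class 6.1 (Toxic).
Total Class 6.1: (one 25.2 oz pack = 715.68 g) + (three 6.8 oz packs = 579.36 g) + (two 11.7 oz packs = 664.56 g) = 1959.6 g.
That is within the Class 6.1 express courier limit of 2.5 kg.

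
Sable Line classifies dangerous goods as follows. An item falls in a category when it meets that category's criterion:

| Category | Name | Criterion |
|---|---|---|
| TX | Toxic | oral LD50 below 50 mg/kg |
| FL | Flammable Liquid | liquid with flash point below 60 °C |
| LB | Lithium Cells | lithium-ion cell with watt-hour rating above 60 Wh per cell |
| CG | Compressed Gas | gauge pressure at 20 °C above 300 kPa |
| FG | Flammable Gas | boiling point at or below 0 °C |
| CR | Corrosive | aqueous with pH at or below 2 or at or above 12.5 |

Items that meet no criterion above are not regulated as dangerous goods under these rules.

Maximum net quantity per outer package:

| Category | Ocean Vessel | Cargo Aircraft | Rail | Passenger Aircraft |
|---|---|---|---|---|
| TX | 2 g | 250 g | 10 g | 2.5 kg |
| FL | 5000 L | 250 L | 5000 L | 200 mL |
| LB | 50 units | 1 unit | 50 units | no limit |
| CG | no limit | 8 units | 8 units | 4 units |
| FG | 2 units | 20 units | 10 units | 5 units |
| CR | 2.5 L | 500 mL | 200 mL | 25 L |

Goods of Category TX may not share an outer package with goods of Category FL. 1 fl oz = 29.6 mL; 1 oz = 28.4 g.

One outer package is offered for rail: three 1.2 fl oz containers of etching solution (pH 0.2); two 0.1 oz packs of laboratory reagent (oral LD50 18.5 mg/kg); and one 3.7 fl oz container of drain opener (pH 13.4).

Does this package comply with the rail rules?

No

pH 0.2 meets the Category CR criterion (Corrosive), so the etching solution is Category CR.
With oral LD50 18.5 mg/kg (< 50 mg/kg), the laboratory reagent falls in Category TX.
pH 13.4 meets the Category CR criterion (Corrosive), so the drain opener is Category CR.
Category CR net quantity: (three 1.2 fl oz containers = 106.56 mL) + (one 3.7 fl oz container = 109.52 mL) = 216.08 mL.
That exceeds the Category CR rail limit of 200 mL.
Category TX quantity: two 0.1 oz packs = 5.68 g.
5.68 g ≤ 10 g (rail limit, Category TX) — within limit.
The segregation rule (Category TX with Category FL) does not apply to Category CR with Category TX.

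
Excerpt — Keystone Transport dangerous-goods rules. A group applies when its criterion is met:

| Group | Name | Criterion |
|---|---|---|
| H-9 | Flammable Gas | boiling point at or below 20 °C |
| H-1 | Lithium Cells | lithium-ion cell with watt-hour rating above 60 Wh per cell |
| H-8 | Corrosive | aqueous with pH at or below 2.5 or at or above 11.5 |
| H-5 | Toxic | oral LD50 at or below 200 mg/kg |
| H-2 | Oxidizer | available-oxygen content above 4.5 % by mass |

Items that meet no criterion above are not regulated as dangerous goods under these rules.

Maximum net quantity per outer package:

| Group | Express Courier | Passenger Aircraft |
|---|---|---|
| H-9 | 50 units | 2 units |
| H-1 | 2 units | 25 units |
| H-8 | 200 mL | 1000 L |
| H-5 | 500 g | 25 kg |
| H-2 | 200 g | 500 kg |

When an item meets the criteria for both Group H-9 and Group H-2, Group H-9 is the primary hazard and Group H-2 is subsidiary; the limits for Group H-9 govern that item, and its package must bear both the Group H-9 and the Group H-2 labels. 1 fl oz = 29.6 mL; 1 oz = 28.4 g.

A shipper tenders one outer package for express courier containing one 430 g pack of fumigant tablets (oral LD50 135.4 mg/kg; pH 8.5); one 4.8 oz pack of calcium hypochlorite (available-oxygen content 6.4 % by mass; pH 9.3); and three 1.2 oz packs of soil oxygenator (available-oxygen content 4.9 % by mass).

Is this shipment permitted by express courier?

No

Oral LD50 135.4 mg/kg meets the Group H-5 criterion (Toxic), so the fumigant tablets are Group H-5.
The calcium hypochlorite has available-oxygen content 6.4 % by mass, which is > 4.5 % by mass, so it is Group H-2 (Oxidizer).
Soil oxygenator: available-oxygen content 4.9 % by mass > 4.5 % by mass → Group H-2 (Oxidizer).
Group H-2 net quantity: (one 4.8 oz pack = 136.32 g) + (three 1.2 oz packs = 102.24 g) = 238.56 g.
238.56 g exceeds the express courier limit of 200 g for Group H-2.
Group H-5 quantity: 430 g.
430 g is within the express courier limit of 500 g for Group H-5.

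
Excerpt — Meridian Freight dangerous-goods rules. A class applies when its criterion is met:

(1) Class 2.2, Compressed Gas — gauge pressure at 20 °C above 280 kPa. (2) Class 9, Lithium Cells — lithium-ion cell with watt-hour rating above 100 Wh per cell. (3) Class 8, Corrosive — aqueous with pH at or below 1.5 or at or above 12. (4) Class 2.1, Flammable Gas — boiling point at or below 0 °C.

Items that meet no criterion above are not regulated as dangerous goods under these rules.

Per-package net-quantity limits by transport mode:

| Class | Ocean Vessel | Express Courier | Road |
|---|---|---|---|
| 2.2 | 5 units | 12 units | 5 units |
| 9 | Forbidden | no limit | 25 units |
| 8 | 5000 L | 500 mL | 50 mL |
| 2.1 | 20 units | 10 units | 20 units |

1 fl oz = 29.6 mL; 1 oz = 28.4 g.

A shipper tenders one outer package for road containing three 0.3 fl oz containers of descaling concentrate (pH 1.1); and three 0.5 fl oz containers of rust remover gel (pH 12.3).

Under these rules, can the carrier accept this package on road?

With pH 1.1 (≤ 1.5), the descaling concentrate falls in Class 8.
The rust remover gel has pH 12.3, which is ≥ 12, so it is Class 8 (Corrosive).
Total Class 8: (three 0.3 fl oz containers = 26.64 mL) + (three 0.5 fl oz containers = 44.4 mL) = 71.04 mL.
71.04 mL exceeds the road limit of 50 mL for Class 8.

No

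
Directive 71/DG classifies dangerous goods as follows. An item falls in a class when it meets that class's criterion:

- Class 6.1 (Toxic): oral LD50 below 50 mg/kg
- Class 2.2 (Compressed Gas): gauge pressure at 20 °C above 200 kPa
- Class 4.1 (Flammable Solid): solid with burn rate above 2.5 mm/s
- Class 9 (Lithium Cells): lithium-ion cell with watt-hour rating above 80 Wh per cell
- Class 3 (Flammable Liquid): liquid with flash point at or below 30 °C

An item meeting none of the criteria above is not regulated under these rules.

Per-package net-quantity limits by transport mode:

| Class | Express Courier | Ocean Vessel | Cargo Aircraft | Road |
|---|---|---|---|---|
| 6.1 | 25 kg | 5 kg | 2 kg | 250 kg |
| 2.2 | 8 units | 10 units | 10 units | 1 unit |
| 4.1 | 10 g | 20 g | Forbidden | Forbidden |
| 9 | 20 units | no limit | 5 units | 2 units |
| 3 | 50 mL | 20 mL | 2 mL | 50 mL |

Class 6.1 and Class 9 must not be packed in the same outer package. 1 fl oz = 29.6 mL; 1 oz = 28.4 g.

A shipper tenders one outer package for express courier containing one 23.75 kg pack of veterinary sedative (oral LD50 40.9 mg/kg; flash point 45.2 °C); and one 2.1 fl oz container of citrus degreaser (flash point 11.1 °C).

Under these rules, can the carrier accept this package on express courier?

With oral LD50 40.9 mg/kg (< 50 mg/kg), the veterinary sedative falls in Class 6.1.
With flash point 11.1 °C (≤ 30 °C), the citrus degreaser falls in Class 3.
Class 6.1 quantity: 23.75 kg.
That is within the Class 6.1 express courier limit of 25 kg.
Class 3 quantity: one 2.1 fl oz container = 62.16 mL.
62.16 mL exceeds the express courier limit of 50 mL for Class 3.
The segregation rule (Class 6.1 with Class 9) does not apply to Class 6.1 with Class 3.

No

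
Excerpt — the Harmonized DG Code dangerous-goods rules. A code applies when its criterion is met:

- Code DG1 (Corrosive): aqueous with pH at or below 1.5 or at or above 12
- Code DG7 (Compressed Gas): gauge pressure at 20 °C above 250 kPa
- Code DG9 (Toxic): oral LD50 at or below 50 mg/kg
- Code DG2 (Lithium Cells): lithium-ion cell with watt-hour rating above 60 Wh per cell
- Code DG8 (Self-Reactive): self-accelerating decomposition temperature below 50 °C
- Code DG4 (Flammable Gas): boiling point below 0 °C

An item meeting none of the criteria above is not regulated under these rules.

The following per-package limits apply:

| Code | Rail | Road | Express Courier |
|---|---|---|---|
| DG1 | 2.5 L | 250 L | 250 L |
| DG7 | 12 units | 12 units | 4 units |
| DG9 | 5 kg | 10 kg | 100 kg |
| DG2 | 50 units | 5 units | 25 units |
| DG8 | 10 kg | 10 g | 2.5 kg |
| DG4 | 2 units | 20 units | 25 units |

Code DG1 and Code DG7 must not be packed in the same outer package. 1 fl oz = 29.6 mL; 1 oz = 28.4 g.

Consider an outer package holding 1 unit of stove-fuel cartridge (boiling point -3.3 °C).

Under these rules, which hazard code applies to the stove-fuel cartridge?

With boiling point -3.3 °C (< 0 °C), the stove-fuel cartridge falls in Code DG4.

Code DG4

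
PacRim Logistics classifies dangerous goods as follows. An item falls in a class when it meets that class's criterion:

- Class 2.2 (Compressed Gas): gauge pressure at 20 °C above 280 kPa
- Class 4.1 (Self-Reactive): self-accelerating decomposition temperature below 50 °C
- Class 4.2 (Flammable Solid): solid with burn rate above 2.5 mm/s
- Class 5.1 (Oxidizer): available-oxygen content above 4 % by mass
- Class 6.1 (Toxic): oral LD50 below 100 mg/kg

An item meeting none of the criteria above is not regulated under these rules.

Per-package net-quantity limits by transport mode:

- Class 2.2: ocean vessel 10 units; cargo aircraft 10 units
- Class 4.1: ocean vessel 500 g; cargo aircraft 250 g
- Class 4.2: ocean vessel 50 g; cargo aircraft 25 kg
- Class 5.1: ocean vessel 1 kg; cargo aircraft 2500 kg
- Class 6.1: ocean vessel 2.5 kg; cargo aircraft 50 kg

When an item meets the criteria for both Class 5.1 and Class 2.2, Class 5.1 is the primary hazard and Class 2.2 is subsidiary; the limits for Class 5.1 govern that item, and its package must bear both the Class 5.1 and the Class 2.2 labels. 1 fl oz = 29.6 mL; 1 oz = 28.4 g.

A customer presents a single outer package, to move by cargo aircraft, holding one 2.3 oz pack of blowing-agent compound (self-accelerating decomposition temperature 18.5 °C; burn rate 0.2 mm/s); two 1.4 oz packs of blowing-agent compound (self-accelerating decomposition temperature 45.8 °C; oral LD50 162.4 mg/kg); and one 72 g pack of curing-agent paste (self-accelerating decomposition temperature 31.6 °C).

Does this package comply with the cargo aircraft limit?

Yes

Blowing-agent compound: self-accelerating decomposition temperature 18.5 °C < 50 °C → Class 4.1 (Self-Reactive).
Blowing-agent compound: self-accelerating decomposition temperature 45.8 °C < 50 °C → Class 4.1 (Self-Reactive).
With self-accelerating decomposition temperature 31.6 °C (< 50 °C), the curing-agent paste falls in Class 4.1.
Total Class 4.1: (one 2.3 oz pack = 65.32 g) + (two 1.4 oz packs = 79.52 g) + 72 g = 216.84 g.
216.84 g is within the cargo aircraft limit of 250 g for Class 4.1.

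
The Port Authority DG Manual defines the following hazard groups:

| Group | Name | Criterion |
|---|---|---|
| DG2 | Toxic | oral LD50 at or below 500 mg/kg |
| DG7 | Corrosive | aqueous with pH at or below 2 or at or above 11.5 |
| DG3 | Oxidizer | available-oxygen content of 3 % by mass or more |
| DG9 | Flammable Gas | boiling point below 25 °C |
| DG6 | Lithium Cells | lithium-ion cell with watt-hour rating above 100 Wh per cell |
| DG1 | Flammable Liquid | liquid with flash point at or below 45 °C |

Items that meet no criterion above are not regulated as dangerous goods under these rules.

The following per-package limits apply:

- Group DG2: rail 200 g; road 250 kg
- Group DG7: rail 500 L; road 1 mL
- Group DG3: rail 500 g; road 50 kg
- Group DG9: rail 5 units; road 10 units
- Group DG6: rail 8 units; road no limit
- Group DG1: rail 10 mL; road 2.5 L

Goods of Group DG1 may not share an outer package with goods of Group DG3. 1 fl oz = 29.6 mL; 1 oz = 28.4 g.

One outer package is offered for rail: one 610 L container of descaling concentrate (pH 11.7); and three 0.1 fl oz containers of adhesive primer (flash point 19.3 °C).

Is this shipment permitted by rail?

No

Descaling concentrate: pH 11.7 ≥ 11.5 → Group DG7 (Corrosive).
Adhesive primer: flash point 19.3 °C ≤ 45 °C → Group DG1 (Flammable Liquid).
Group DG7 quantity: 610 L.
610 L > 500 L (rail limit, Group DG7) — over the limit.
Group DG1 quantity: three 0.1 fl oz containers = 8.88 mL.
8.88 mL ≤ 10 mL (rail limit, Group DG1) — within limit.
The segregation rule (Group DG1 with Group DG3) does not apply to Group DG7 with Group DG1.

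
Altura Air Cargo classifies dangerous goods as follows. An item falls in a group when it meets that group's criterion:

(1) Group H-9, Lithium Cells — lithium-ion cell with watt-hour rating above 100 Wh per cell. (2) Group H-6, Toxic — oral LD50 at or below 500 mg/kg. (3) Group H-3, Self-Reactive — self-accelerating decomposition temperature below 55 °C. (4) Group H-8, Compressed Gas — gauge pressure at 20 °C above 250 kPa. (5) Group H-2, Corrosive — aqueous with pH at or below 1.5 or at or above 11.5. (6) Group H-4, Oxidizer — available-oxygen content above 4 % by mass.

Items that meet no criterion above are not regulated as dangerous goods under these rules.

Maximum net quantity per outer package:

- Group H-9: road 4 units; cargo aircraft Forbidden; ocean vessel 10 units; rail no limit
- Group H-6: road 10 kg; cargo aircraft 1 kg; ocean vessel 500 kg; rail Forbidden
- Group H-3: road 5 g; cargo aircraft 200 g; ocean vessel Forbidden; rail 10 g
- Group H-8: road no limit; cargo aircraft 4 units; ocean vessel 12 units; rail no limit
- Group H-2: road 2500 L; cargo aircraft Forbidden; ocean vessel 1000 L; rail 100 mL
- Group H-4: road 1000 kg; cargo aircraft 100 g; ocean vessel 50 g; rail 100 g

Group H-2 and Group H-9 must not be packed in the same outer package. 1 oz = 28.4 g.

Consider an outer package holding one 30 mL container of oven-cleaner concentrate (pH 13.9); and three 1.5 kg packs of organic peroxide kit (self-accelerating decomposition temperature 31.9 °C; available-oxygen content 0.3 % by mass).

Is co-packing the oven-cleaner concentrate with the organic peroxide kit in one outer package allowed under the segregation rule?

pH 13.9 meets the Group H-2 criterion (Corrosive), so the oven-cleaner concentrate is Group H-2.
Self-accelerating decomposition temperature 31.9 °C meets the Group H-3 criterion (Self-Reactive), so the organic peroxide kit is Group H-3.
No segregation rule bars Group H-2 with Group H-3.

Yes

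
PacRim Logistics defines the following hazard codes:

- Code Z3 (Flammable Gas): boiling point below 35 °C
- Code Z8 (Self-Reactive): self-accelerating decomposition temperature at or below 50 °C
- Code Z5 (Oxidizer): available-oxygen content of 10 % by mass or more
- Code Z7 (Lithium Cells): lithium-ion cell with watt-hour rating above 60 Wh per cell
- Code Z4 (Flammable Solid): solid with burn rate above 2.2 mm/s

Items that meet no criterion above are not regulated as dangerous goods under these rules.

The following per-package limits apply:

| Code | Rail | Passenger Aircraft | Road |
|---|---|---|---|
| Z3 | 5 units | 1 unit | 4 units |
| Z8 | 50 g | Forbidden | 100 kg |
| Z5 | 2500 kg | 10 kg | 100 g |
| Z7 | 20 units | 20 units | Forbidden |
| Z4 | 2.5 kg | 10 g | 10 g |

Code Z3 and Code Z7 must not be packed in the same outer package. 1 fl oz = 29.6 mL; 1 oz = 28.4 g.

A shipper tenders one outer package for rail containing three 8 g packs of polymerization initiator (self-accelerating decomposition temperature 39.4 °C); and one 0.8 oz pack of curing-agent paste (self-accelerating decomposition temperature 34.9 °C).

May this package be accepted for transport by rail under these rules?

Yes

With self-accelerating decomposition temperature 39.4 °C (≤ 50 °C), the polymerization initiator falls in Code Z8.
Self-accelerating decomposition temperature 34.9 °C meets the Code Z8 criterion (Self-Reactive), so the curing-agent paste is Code Z8.
Total Code Z8: (three 8 g packs = 24 g) + (one 0.8 oz pack = 22.72 g) = 46.72 g.
46.72 g is within the rail limit of 50 g for Code Z8.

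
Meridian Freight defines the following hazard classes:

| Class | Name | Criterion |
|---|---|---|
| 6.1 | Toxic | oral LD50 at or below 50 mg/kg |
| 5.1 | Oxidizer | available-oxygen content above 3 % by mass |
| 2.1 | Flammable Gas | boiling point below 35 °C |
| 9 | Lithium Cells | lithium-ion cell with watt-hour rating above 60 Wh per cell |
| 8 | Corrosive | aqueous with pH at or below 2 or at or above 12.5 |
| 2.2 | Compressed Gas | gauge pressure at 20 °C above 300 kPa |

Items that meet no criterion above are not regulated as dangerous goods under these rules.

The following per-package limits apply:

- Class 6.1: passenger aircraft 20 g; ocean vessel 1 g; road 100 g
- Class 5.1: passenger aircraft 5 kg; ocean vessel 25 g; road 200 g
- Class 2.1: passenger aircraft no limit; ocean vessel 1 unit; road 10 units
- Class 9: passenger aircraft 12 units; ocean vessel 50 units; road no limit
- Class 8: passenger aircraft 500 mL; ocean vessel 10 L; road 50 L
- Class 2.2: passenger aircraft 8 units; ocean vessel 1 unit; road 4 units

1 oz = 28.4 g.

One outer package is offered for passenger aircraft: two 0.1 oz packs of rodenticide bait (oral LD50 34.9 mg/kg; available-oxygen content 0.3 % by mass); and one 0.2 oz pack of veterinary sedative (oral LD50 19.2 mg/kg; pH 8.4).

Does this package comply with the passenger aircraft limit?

Yes

The rodenticide bait has oral LD50 34.9 mg/kg, which is ≤ 50 mg/kg, so it is Class 6.1 (Toxic).
The veterinary sedative has oral LD50 19.2 mg/kg, which is ≤ 50 mg/kg, so it is Class 6.1 (Toxic).
Total Class 6.1: (two 0.1 oz packs = 5.68 g) + (one 0.2 oz pack = 5.68 g) = 11.36 g.
11.36 g ≤ 20 g (passenger aircraft limit, Class 6.1) — within limit.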